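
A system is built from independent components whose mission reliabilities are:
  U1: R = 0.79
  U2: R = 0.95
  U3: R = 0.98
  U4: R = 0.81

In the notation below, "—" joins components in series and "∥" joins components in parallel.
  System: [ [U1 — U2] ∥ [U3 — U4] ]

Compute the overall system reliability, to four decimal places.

0.9486

Series (U1 and U2): 0.790000 × 0.950000 = 0.750500
Series (U3 and U4): 0.980000 × 0.810000 = 0.793800
Parallel ([0.750500] and [0.793800]): 1 − (1 − 0.750500)(1 − 0.793800) = 0.9486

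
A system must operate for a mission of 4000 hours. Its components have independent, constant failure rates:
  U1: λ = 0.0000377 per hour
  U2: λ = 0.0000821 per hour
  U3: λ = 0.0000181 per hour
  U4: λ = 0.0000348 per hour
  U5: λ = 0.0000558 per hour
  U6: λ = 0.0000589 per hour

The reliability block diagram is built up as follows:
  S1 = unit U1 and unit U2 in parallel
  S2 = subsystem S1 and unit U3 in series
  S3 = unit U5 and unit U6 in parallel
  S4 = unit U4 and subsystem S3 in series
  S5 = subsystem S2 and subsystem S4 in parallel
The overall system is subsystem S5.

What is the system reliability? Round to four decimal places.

R(U1) = exp(−0.0000377 × 4000) = 0.860020
R(U2) = exp(−0.0000821 × 4000) = 0.720075
R(U3) = exp(−0.0000181 × 4000) = 0.930159
R(U4) = exp(−0.0000348 × 4000) = 0.870054
R(U5) = exp(−0.0000558 × 4000) = 0.799955
R(U6) = exp(−0.0000589 × 4000) = 0.790097
Parallel (U1 and U2): 1 − (1 − 0.860020)(1 − 0.720075) = 0.960816
Series ([0.960816] and U3): 0.960816 × 0.930159 = 0.893712
Parallel (U5 and U6): 1 − (1 − 0.799955)(1 − 0.790097) = 0.958010
Series (U4 and [0.958010]): 0.870054 × 0.958010 = 0.833520
Parallel ([0.893712] and [0.833520]): 1 − (1 − 0.893712)(1 − 0.833520) = 0.9823

0.9823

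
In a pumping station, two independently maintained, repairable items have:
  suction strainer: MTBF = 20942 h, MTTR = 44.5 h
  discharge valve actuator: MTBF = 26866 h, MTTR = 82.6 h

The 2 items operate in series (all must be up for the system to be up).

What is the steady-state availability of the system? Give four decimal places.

0.9948

A(suction strainer) = MTBF/(MTBF+MTTR) = 20942/(20942+44.5) = 0.997880
A(discharge valve actuator) = MTBF/(MTBF+MTTR) = 26866/(26866+82.6) = 0.996935
Series availability: 0.997880 × 0.996935 = 0.9948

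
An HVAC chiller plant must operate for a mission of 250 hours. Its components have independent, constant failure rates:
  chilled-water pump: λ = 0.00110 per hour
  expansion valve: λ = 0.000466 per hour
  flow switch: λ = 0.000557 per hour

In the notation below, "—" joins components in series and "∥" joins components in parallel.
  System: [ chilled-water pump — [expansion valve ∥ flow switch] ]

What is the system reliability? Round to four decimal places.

0.7487

R(chilled-water pump) = exp(−0.00110 × 250) = 0.759572
R(expansion valve) = exp(−0.000466 × 250) = 0.890030
R(flow switch) = exp(−0.000557 × 250) = 0.870010
Parallel (expansion valve and flow switch): 1 − (1 − 0.890030)(1 − 0.870010) = 0.985705
Series (chilled-water pump and [0.985705]): 0.759572 × 0.985705 = 0.7487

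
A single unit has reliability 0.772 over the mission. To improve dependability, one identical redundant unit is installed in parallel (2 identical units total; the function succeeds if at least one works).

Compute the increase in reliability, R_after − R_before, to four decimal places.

0.1760

R_before = 0.772
R_after = 1 − (1 − 0.772)^2 = 0.9480
ΔR = 0.9480 − 0.772 = 0.1760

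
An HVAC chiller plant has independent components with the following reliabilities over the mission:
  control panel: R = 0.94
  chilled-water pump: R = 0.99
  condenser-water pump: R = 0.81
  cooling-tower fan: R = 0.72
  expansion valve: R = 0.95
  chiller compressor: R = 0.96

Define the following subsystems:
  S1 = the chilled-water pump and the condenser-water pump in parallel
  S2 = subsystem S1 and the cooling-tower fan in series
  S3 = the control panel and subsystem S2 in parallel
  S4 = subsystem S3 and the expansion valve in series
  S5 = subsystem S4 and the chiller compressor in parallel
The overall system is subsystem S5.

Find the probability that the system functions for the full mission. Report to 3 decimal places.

Parallel (chilled-water pump and condenser-water pump): 1 − (1 − 0.99000)(1 − 0.81000) = 0.99810
Series ([0.99810] and cooling-tower fan): 0.99810 × 0.72000 = 0.71863
Parallel (control panel and [0.71863]): 1 − (1 − 0.94000)(1 − 0.71863) = 0.98312
Series ([0.98312] and expansion valve): 0.98312 × 0.95000 = 0.93396
Parallel ([0.93396] and chiller compressor): 1 − (1 − 0.93396)(1 − 0.96000) = 0.997

0.997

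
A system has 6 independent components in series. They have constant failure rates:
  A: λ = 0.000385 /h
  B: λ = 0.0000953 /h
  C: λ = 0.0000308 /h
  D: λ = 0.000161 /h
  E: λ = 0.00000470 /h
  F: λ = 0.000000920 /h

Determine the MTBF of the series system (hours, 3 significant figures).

1480

Series of exponential components: λ_sys = Σ λ_i
λ_sys = 0.000385 + 0.0000953 + 0.0000308 + 0.000161 + 0.00000470 + 0.000000920 = 6.7772e-04 /h
MTBF = 1 / λ_sys = 1480 h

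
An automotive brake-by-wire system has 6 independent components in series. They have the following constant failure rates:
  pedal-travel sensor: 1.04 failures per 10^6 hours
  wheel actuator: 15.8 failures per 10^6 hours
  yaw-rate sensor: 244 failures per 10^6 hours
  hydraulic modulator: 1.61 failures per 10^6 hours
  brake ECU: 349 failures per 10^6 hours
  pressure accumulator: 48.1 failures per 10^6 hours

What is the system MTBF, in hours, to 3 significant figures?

1520

Series of exponential components: λ_sys = Σ λ_i
λ_sys = 0.00000104 + 0.0000158 + 0.000244 + 0.00000161 + 0.000349 + 0.0000481 = 6.5955e-04 /h
MTBF = 1 / λ_sys = 1520 h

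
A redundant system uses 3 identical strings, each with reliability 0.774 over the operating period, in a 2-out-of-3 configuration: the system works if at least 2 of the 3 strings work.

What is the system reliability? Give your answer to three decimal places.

R = Σ_{i=2}^{3} C(3,i) p^i (1−p)^{3−i} with p = 0.774
C(3,2)·0.774^2·0.226^1 = 0.40617
C(3,3)·0.774^3·0.226^0 = 0.46368
Sum = 0.870

0.870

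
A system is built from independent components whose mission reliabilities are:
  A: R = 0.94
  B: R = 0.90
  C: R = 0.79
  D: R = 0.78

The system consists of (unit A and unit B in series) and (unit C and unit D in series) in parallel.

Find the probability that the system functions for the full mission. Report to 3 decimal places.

Series (A and B): 0.94000 × 0.90000 = 0.84600
Series (C and D): 0.79000 × 0.78000 = 0.61620
Parallel ([0.84600] and [0.61620]): 1 − (1 − 0.84600)(1 − 0.61620) = 0.941

0.941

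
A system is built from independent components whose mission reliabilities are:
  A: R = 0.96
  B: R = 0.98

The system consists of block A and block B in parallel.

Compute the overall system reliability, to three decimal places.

Parallel (A and B): 1 − (1 − 0.96000)(1 − 0.98000) = 0.999

0.999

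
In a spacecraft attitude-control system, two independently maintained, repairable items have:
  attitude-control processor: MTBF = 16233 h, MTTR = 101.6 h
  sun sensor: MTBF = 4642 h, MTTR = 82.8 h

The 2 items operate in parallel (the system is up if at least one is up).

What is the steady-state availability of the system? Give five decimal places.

0.99989

A(attitude-control processor) = MTBF/(MTBF+MTTR) = 16233/(16233+101.6) = 0.993780
A(sun sensor) = MTBF/(MTBF+MTTR) = 4642/(4642+82.8) = 0.982475
Parallel availability: 1 − (1 − 0.993780)(1 − 0.982475) = 0.99989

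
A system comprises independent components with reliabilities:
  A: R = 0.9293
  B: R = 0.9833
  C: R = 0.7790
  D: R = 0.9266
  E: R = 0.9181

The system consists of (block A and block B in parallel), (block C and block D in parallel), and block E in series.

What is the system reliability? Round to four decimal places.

Parallel (A and B): 1 − (1 − 0.929300)(1 − 0.983300) = 0.998819
Parallel (C and D): 1 − (1 − 0.779000)(1 − 0.926600) = 0.983779
Series ([0.998819], [0.983779], and E): 0.998819 × 0.983779 × 0.918100 = 0.9021

0.9021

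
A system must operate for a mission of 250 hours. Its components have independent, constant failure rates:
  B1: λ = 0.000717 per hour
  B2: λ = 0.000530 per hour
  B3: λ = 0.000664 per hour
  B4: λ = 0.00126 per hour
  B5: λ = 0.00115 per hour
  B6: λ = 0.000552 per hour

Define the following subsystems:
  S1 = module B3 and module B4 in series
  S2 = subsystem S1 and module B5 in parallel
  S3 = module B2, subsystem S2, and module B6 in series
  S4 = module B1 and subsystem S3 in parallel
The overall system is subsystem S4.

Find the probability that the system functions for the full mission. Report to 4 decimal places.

0.9492

R(B1) = exp(−0.000717 × 250) = 0.835897
R(B2) = exp(−0.000530 × 250) = 0.875903
R(B3) = exp(−0.000664 × 250) = 0.847046
R(B4) = exp(−0.00126 × 250) = 0.729789
R(B5) = exp(−0.00115 × 250) = 0.750137
R(B6) = exp(−0.000552 × 250) = 0.871099
Series (B3 and B4): 0.847046 × 0.729789 = 0.618165
Parallel ([0.618165] and B5): 1 − (1 − 0.618165)(1 − 0.750137) = 0.904594
Series (B2, [0.904594], and B6): 0.875903 × 0.904594 × 0.871099 = 0.690204
Parallel (B1 and [0.690204]): 1 − (1 − 0.835897)(1 − 0.690204) = 0.9492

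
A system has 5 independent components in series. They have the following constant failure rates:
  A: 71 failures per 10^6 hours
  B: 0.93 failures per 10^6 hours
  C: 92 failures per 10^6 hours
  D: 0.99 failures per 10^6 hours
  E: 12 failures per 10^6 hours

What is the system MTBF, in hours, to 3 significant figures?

Series of exponential components: λ_sys = Σ λ_i
λ_sys = 0.000071 + 0.00000093 + 0.000092 + 0.00000099 + 0.000012 = 1.7692e-04 /h
MTBF = 1 / λ_sys = 5650 h

5650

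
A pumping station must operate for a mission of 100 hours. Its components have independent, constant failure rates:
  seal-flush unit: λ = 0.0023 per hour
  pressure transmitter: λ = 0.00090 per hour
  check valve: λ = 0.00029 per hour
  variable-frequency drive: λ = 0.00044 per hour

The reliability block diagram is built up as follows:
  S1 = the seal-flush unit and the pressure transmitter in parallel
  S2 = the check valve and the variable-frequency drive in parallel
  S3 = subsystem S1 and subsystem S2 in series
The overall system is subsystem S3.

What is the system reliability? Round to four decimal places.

0.9811

R(seal-flush unit) = exp(−0.0023 × 100) = 0.794534
R(pressure transmitter) = exp(−0.00090 × 100) = 0.913931
R(check valve) = exp(−0.00029 × 100) = 0.971416
R(variable-frequency drive) = exp(−0.00044 × 100) = 0.956954
Parallel (seal-flush unit and pressure transmitter): 1 − (1 − 0.794534)(1 − 0.913931) = 0.982316
Parallel (check valve and variable-frequency drive): 1 − (1 − 0.971416)(1 − 0.956954) = 0.998770
Series ([0.982316] and [0.998770]): 0.982316 × 0.998770 = 0.9811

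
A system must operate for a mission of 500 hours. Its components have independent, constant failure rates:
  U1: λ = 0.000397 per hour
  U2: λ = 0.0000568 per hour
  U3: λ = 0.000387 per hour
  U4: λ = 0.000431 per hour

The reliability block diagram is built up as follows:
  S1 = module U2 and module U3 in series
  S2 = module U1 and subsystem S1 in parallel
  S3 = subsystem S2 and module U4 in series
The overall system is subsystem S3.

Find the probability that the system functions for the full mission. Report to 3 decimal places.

0.777

R(U1) = exp(−0.000397 × 500) = 0.81996
R(U2) = exp(−0.0000568 × 500) = 0.97200
R(U3) = exp(−0.000387 × 500) = 0.82407
R(U4) = exp(−0.000431 × 500) = 0.80614
Series (U2 and U3): 0.97200 × 0.82407 = 0.80100
Parallel (U1 and [0.80100]): 1 − (1 − 0.81996)(1 − 0.80100) = 0.96417
Series ([0.96417] and U4): 0.96417 × 0.80614 = 0.777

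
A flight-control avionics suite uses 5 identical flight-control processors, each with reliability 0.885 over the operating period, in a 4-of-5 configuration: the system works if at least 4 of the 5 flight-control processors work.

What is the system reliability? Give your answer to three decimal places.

0.896

R = Σ_{i=4}^{5} C(5,i) p^i (1−p)^{5−i} with p = 0.885
C(5,4)·0.885^4·0.115^1 = 0.35273
C(5,5)·0.885^5·0.115^0 = 0.54290
Sum = 0.896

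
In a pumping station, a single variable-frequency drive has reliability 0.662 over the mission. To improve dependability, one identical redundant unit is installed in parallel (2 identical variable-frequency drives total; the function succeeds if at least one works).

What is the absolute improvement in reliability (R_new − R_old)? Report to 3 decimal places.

R_before = 0.662
R_after = 1 − (1 − 0.662)^2 = 0.886
ΔR = 0.886 − 0.662 = 0.224

0.224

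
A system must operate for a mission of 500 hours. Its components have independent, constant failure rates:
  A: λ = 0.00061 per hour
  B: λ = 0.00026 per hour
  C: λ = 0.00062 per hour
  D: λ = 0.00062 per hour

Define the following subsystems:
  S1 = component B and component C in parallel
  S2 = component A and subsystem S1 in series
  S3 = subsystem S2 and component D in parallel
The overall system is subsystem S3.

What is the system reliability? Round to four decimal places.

R(A) = exp(−0.00061 × 500) = 0.737123
R(B) = exp(−0.00026 × 500) = 0.878095
R(C) = exp(−0.00062 × 500) = 0.733447
R(D) = exp(−0.00062 × 500) = 0.733447
Parallel (B and C): 1 − (1 − 0.878095)(1 − 0.733447) = 0.967506
Series (A and [0.967506]): 0.737123 × 0.967506 = 0.713171
Parallel ([0.713171] and D): 1 − (1 − 0.713171)(1 − 0.733447) = 0.9235

0.9235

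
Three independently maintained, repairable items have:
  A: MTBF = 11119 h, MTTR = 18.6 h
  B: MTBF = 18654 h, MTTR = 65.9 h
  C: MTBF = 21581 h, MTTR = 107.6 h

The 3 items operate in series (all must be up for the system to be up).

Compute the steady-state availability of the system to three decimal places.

A(A) = MTBF/(MTBF+MTTR) = 11119/(11119+18.6) = 0.998330
A(B) = MTBF/(MTBF+MTTR) = 18654/(18654+65.9) = 0.996480
A(C) = MTBF/(MTBF+MTTR) = 21581/(21581+107.6) = 0.995039
Series availability: 0.998330 × 0.996480 × 0.995039 = 0.990

0.990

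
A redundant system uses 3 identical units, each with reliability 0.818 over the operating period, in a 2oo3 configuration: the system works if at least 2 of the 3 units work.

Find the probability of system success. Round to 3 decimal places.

0.913

R = Σ_{i=2}^{3} C(3,i) p^i (1−p)^{3−i} with p = 0.818
C(3,2)·0.818^2·0.182^1 = 0.36534
C(3,3)·0.818^3·0.182^0 = 0.54734
Sum = 0.913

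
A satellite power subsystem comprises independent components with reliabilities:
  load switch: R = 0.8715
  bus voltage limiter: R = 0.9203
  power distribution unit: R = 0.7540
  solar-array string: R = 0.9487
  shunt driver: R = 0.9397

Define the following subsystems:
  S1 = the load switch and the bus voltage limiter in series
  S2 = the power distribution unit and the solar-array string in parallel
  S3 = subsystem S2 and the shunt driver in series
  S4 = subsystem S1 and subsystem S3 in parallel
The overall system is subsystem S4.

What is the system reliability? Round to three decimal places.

Series (load switch and bus voltage limiter): 0.87150 × 0.92030 = 0.80204
Parallel (power distribution unit and solar-array string): 1 − (1 − 0.75400)(1 − 0.94870) = 0.98738
Series ([0.98738] and shunt driver): 0.98738 × 0.93970 = 0.92784
Parallel ([0.80204] and [0.92784]): 1 − (1 − 0.80204)(1 − 0.92784) = 0.986

0.986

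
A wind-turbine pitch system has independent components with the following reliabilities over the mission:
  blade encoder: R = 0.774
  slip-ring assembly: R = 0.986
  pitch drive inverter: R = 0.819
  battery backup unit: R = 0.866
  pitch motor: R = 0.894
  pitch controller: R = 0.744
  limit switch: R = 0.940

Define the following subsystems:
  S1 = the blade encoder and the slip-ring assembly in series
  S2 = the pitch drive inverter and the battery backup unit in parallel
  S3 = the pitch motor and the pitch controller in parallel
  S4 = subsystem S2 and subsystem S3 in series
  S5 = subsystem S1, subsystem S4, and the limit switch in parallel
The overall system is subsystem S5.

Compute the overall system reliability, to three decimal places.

0.999

Series (blade encoder and slip-ring assembly): 0.77400 × 0.98600 = 0.76316
Parallel (pitch drive inverter and battery backup unit): 1 − (1 − 0.81900)(1 − 0.86600) = 0.97575
Parallel (pitch motor and pitch controller): 1 − (1 − 0.89400)(1 − 0.74400) = 0.97286
Series ([0.97575] and [0.97286]): 0.97575 × 0.97286 = 0.94927
Parallel ([0.76316], [0.94927], and limit switch): 1 − (1 − 0.76316)(1 − 0.94927)(1 − 0.94000) = 0.999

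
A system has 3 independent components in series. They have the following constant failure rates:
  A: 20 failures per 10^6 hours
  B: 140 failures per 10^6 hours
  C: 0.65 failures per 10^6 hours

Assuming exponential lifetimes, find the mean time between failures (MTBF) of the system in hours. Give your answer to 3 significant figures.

Series of exponential components: λ_sys = Σ λ_i
λ_sys = 0.000020 + 0.00014 + 0.00000065 = 1.6065e-04 /h
MTBF = 1 / λ_sys = 6220 h

6220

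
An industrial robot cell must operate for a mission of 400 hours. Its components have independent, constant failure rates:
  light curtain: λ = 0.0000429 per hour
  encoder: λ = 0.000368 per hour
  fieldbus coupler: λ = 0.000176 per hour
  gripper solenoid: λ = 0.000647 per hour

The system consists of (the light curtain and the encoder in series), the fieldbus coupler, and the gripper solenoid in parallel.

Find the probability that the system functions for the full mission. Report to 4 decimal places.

R(light curtain) = exp(−0.0000429 × 400) = 0.982986
R(encoder) = exp(−0.000368 × 400) = 0.863121
R(fieldbus coupler) = exp(−0.000176 × 400) = 0.932021
R(gripper solenoid) = exp(−0.000647 × 400) = 0.771977
Series (light curtain and encoder): 0.982986 × 0.863121 = 0.848436
Parallel ([0.848436], fieldbus coupler, and gripper solenoid): 1 − (1 − 0.848436)(1 − 0.932021)(1 − 0.771977) = 0.9977

0.9977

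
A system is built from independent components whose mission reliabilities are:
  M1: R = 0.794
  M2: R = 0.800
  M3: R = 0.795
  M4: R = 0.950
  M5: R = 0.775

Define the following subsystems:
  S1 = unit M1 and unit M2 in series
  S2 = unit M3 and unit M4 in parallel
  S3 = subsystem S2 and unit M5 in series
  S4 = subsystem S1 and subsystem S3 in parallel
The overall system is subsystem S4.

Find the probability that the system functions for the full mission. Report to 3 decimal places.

0.915

Series (M1 and M2): 0.79400 × 0.80000 = 0.63520
Parallel (M3 and M4): 1 − (1 − 0.79500)(1 − 0.95000) = 0.98975
Series ([0.98975] and M5): 0.98975 × 0.77500 = 0.76706
Parallel ([0.63520] and [0.76706]): 1 − (1 − 0.63520)(1 − 0.76706) = 0.915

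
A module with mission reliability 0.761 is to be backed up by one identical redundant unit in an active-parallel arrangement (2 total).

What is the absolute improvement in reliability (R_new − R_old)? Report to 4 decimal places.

0.1819

R_before = 0.761
R_after = 1 − (1 − 0.761)^2 = 0.9429
ΔR = 0.9429 − 0.761 = 0.1819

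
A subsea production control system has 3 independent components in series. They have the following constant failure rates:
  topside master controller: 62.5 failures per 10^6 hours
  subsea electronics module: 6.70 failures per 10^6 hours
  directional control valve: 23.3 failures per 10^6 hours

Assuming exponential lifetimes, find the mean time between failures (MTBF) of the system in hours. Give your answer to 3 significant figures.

10800

Series of exponential components: λ_sys = Σ λ_i
λ_sys = 0.0000625 + 0.00000670 + 0.0000233 = 9.2500e-05 /h
MTBF = 1 / λ_sys = 10800 h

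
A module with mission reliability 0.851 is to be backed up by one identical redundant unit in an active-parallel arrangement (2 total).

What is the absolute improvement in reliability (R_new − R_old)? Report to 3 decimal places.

R_before = 0.851
R_after = 1 − (1 − 0.851)^2 = 0.978
ΔR = 0.978 − 0.851 = 0.127

0.127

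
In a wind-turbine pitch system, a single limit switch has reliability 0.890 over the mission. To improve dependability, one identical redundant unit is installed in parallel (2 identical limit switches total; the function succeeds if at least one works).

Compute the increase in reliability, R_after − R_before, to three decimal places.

0.098

R_before = 0.890
R_after = 1 − (1 − 0.890)^2 = 0.988
ΔR = 0.988 − 0.890 = 0.098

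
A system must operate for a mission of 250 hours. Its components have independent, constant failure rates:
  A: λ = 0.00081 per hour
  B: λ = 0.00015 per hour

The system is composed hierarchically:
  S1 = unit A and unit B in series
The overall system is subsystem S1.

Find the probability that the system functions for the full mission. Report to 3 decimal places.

0.787

R(A) = exp(−0.00081 × 250) = 0.81669
R(B) = exp(−0.00015 × 250) = 0.96319
Series (A and B): 0.81669 × 0.96319 = 0.787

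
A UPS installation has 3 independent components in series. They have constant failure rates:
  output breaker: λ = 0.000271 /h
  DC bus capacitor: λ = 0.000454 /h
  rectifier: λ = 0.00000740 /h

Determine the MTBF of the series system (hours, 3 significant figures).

Series of exponential components: λ_sys = Σ λ_i
λ_sys = 0.000271 + 0.000454 + 0.00000740 = 7.3240e-04 /h
MTBF = 1 / λ_sys = 1370 h

1370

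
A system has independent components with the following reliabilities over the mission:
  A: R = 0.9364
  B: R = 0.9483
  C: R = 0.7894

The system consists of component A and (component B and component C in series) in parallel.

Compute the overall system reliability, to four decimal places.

0.9840

Series (B and C): 0.948300 × 0.789400 = 0.748588
Parallel (A and [0.748588]): 1 − (1 − 0.936400)(1 − 0.748588) = 0.9840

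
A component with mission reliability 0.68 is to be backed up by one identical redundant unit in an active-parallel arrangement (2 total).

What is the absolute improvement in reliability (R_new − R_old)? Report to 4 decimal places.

0.2176

R_before = 0.68
R_after = 1 − (1 − 0.68)^2 = 0.8976
ΔR = 0.8976 − 0.68 = 0.2176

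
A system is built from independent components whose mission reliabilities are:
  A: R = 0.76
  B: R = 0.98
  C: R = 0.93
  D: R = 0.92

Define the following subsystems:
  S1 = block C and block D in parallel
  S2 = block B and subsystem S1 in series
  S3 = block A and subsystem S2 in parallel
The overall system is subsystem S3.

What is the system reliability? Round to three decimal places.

0.994

Parallel (C and D): 1 − (1 − 0.93000)(1 − 0.92000) = 0.99440
Series (B and [0.99440]): 0.98000 × 0.99440 = 0.97451
Parallel (A and [0.97451]): 1 − (1 − 0.76000)(1 − 0.97451) = 0.994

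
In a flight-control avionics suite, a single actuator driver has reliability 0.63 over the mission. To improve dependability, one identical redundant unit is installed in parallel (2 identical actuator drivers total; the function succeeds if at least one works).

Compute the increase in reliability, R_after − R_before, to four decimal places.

R_before = 0.63
R_after = 1 − (1 − 0.63)^2 = 0.8631
ΔR = 0.8631 − 0.63 = 0.2331

0.2331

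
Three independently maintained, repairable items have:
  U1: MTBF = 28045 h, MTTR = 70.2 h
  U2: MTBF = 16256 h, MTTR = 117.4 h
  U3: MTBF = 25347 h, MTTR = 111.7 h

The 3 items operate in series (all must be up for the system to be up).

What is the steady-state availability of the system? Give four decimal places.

0.9860

A(U1) = MTBF/(MTBF+MTTR) = 28045/(28045+70.2) = 0.997503
A(U2) = MTBF/(MTBF+MTTR) = 16256/(16256+117.4) = 0.992830
A(U3) = MTBF/(MTBF+MTTR) = 25347/(25347+111.7) = 0.995613
Series availability: 0.997503 × 0.992830 × 0.995613 = 0.9860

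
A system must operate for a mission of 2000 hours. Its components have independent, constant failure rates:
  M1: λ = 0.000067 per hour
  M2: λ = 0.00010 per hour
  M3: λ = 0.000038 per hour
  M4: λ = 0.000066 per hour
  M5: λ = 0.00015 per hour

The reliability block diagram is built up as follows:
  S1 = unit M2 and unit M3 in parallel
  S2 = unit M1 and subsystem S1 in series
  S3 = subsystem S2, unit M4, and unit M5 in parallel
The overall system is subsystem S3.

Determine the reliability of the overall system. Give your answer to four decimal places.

0.9956

R(M1) = exp(−0.000067 × 2000) = 0.874590
R(M2) = exp(−0.00010 × 2000) = 0.818731
R(M3) = exp(−0.000038 × 2000) = 0.926816
R(M4) = exp(−0.000066 × 2000) = 0.876341
R(M5) = exp(−0.00015 × 2000) = 0.740818
Parallel (M2 and M3): 1 − (1 − 0.818731)(1 − 0.926816) = 0.986734
Series (M1 and [0.986734]): 0.874590 × 0.986734 = 0.862988
Parallel ([0.862988], M4, and M5): 1 − (1 − 0.862988)(1 − 0.876341)(1 − 0.740818) = 0.9956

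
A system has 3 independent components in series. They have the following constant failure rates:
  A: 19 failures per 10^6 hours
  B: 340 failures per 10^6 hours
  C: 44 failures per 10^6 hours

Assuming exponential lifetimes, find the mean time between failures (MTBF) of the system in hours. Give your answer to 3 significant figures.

2480

Series of exponential components: λ_sys = Σ λ_i
λ_sys = 0.000019 + 0.00034 + 0.000044 = 4.0300e-04 /h
MTBF = 1 / λ_sys = 2480 h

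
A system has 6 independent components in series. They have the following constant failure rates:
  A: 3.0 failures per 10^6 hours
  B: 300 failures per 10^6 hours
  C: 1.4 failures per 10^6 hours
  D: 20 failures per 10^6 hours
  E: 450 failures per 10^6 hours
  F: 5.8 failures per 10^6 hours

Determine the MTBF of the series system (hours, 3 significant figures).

1280

Series of exponential components: λ_sys = Σ λ_i
λ_sys = 0.0000030 + 0.00030 + 0.0000014 + 0.000020 + 0.00045 + 0.0000058 = 7.8020e-04 /h
MTBF = 1 / λ_sys = 1280 h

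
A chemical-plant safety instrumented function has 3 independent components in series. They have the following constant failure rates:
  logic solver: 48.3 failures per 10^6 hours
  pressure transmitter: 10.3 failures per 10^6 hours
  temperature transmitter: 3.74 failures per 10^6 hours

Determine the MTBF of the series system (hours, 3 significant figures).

16000

Series of exponential components: λ_sys = Σ λ_i
λ_sys = 0.0000483 + 0.0000103 + 0.00000374 = 6.2340e-05 /h
MTBF = 1 / λ_sys = 16000 h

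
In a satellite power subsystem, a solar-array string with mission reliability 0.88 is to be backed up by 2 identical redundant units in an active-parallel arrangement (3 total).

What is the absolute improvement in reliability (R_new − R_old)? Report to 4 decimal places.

0.1183

R_before = 0.88
R_after = 1 − (1 − 0.88)^3 = 0.9983
ΔR = 0.9983 − 0.88 = 0.1183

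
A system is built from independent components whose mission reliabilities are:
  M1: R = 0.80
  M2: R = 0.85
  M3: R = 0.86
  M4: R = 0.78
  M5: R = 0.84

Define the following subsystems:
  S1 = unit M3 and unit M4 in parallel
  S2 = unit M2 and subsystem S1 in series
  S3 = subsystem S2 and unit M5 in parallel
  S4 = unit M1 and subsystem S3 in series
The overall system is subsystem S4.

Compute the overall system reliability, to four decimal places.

Parallel (M3 and M4): 1 − (1 − 0.860000)(1 − 0.780000) = 0.969200
Series (M2 and [0.969200]): 0.850000 × 0.969200 = 0.823820
Parallel ([0.823820] and M5): 1 − (1 − 0.823820)(1 − 0.840000) = 0.971811
Series (M1 and [0.971811]): 0.800000 × 0.971811 = 0.7774

0.7774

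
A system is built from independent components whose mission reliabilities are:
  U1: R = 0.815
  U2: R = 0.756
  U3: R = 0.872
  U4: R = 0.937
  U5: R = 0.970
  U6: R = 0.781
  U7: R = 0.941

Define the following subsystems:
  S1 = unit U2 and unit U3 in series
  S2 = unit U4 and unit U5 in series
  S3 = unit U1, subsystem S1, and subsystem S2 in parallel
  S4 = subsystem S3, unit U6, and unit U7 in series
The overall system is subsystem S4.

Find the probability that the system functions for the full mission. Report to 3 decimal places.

Series (U2 and U3): 0.75600 × 0.87200 = 0.65923
Series (U4 and U5): 0.93700 × 0.97000 = 0.90889
Parallel (U1, [0.65923], and [0.90889]): 1 − (1 − 0.81500)(1 − 0.65923)(1 − 0.90889) = 0.99426
Series ([0.99426], U6, and U7): 0.99426 × 0.78100 × 0.94100 = 0.731

0.731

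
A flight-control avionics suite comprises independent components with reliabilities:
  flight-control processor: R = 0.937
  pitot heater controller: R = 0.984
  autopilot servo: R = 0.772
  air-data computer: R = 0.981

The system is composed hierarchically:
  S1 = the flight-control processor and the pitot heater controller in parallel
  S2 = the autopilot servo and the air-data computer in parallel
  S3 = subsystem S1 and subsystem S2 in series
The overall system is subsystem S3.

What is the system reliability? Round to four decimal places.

Parallel (flight-control processor and pitot heater controller): 1 − (1 − 0.937000)(1 − 0.984000) = 0.998992
Parallel (autopilot servo and air-data computer): 1 − (1 − 0.772000)(1 − 0.981000) = 0.995668
Series ([0.998992] and [0.995668]): 0.998992 × 0.995668 = 0.9947

0.9947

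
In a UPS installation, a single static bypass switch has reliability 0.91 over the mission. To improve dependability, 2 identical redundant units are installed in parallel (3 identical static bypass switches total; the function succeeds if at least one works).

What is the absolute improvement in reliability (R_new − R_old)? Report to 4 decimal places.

0.0893

R_before = 0.91
R_after = 1 − (1 − 0.91)^3 = 0.9993
ΔR = 0.9993 − 0.91 = 0.0893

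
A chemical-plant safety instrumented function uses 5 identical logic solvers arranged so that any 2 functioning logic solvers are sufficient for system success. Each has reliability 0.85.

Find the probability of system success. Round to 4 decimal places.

R = Σ_{i=2}^{5} C(5,i) p^i (1−p)^{5−i} with p = 0.85
C(5,2)·0.85^2·0.15^3 = 0.024384
C(5,3)·0.85^3·0.15^2 = 0.138178
C(5,4)·0.85^4·0.15^1 = 0.391505
C(5,5)·0.85^5·0.15^0 = 0.443705
Sum = 0.9978

0.9978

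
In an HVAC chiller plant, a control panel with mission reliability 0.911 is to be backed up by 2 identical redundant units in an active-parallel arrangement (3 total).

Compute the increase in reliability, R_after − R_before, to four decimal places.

R_before = 0.911
R_after = 1 − (1 − 0.911)^3 = 0.9993
ΔR = 0.9993 − 0.911 = 0.0883

0.0883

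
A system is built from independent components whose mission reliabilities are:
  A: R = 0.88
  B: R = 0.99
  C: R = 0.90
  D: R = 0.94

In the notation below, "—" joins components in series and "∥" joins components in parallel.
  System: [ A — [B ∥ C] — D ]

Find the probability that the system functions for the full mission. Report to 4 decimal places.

Parallel (B and C): 1 − (1 − 0.990000)(1 − 0.900000) = 0.999000
Series (A, [0.999000], and D): 0.880000 × 0.999000 × 0.940000 = 0.8264

0.8264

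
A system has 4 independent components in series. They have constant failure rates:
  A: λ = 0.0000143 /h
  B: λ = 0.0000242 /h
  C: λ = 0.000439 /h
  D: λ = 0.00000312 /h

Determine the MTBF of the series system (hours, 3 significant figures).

2080

Series of exponential components: λ_sys = Σ λ_i
λ_sys = 0.0000143 + 0.0000242 + 0.000439 + 0.00000312 = 4.8062e-04 /h
MTBF = 1 / λ_sys = 2080 h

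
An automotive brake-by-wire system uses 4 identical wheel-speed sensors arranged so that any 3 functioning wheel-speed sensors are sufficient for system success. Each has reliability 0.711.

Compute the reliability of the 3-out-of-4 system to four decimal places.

R = Σ_{i=3}^{4} C(4,i) p^i (1−p)^{4−i} with p = 0.711
C(4,3)·0.711^3·0.289^1 = 0.415496
C(4,4)·0.711^4·0.289^0 = 0.255551
Sum = 0.6710

0.6710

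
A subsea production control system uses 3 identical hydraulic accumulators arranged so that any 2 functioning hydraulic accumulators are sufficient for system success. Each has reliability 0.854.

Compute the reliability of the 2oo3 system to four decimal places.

R = Σ_{i=2}^{3} C(3,i) p^i (1−p)^{3−i} with p = 0.854
C(3,2)·0.854^2·0.146^1 = 0.319440
C(3,3)·0.854^3·0.146^0 = 0.622836
Sum = 0.9423

0.9423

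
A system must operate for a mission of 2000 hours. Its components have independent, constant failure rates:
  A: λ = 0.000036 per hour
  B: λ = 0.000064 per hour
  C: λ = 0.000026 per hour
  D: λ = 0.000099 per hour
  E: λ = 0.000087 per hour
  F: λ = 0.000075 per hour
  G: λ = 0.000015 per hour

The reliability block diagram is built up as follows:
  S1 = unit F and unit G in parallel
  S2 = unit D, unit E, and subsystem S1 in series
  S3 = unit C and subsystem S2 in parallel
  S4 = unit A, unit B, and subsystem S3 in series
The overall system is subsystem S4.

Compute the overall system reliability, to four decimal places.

0.8057

R(A) = exp(−0.000036 × 2000) = 0.930531
R(B) = exp(−0.000064 × 2000) = 0.879853
R(C) = exp(−0.000026 × 2000) = 0.949329
R(D) = exp(−0.000099 × 2000) = 0.820370
R(E) = exp(−0.000087 × 2000) = 0.840297
R(F) = exp(−0.000075 × 2000) = 0.860708
R(G) = exp(−0.000015 × 2000) = 0.970446
Parallel (F and G): 1 − (1 − 0.860708)(1 − 0.970446) = 0.995883
Series (D, E, and [0.995883]): 0.820370 × 0.840297 × 0.995883 = 0.686516
Parallel (C and [0.686516]): 1 − (1 − 0.949329)(1 − 0.686516) = 0.984115
Series (A, B, and [0.984115]): 0.930531 × 0.879853 × 0.984115 = 0.8057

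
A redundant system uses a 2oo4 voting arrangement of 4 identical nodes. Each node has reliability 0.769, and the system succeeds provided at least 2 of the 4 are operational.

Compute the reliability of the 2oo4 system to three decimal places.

0.959

R = Σ_{i=2}^{4} C(4,i) p^i (1−p)^{4−i} with p = 0.769
C(4,2)·0.769^2·0.231^2 = 0.18933
C(4,3)·0.769^3·0.231^1 = 0.42020
C(4,4)·0.769^4·0.231^0 = 0.34971
Sum = 0.959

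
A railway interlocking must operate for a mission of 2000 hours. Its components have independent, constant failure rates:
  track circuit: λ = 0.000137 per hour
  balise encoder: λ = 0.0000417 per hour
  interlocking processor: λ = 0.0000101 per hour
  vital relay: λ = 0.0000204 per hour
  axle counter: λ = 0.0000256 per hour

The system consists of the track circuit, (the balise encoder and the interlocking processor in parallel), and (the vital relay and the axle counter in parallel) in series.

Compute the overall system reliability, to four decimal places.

0.7576

R(track circuit) = exp(−0.000137 × 2000) = 0.760332
R(balise encoder) = exp(−0.0000417 × 2000) = 0.919983
R(interlocking processor) = exp(−0.0000101 × 2000) = 0.980003
R(vital relay) = exp(−0.0000204 × 2000) = 0.960021
R(axle counter) = exp(−0.0000256 × 2000) = 0.950089
Parallel (balise encoder and interlocking processor): 1 − (1 − 0.919983)(1 − 0.980003) = 0.998400
Parallel (vital relay and axle counter): 1 − (1 − 0.960021)(1 − 0.950089) = 0.998005
Series (track circuit, [0.998400], and [0.998005]): 0.760332 × 0.998400 × 0.998005 = 0.7576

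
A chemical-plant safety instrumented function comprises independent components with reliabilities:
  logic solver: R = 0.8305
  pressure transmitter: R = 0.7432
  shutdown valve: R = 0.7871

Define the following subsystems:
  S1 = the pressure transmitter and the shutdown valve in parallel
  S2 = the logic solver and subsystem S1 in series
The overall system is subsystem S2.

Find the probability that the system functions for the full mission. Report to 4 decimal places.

Parallel (pressure transmitter and shutdown valve): 1 − (1 − 0.743200)(1 − 0.787100) = 0.945327
Series (logic solver and [0.945327]): 0.830500 × 0.945327 = 0.7851

0.7851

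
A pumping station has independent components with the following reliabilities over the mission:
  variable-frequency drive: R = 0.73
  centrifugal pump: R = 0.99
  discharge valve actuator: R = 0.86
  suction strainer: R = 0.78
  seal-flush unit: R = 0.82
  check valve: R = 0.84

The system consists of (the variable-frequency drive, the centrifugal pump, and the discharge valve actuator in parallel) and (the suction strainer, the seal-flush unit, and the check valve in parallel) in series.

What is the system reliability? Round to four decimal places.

0.9933

Parallel (variable-frequency drive, centrifugal pump, and discharge valve actuator): 1 − (1 − 0.730000)(1 − 0.990000)(1 − 0.860000) = 0.999622
Parallel (suction strainer, seal-flush unit, and check valve): 1 − (1 − 0.780000)(1 − 0.820000)(1 − 0.840000) = 0.993664
Series ([0.999622] and [0.993664]): 0.999622 × 0.993664 = 0.9933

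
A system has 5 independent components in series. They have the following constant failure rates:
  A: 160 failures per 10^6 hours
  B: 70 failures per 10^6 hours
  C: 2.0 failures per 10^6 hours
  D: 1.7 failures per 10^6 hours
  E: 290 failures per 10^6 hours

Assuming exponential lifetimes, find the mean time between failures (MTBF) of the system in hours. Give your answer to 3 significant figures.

1910

Series of exponential components: λ_sys = Σ λ_i
λ_sys = 0.00016 + 0.000070 + 0.0000020 + 0.0000017 + 0.00029 = 5.2370e-04 /h
MTBF = 1 / λ_sys = 1910 h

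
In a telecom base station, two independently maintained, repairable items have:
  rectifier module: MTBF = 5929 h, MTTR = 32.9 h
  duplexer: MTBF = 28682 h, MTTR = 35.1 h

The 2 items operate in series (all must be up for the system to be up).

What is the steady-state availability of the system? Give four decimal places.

0.9933

A(rectifier module) = MTBF/(MTBF+MTTR) = 5929/(5929+32.9) = 0.994482
A(duplexer) = MTBF/(MTBF+MTTR) = 28682/(28682+35.1) = 0.998778
Series availability: 0.994482 × 0.998778 = 0.9933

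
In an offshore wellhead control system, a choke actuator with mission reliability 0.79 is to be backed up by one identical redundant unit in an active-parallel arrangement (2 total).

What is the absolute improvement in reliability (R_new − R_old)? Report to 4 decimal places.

0.1659

R_before = 0.79
R_after = 1 − (1 − 0.79)^2 = 0.9559
ΔR = 0.9559 − 0.79 = 0.1659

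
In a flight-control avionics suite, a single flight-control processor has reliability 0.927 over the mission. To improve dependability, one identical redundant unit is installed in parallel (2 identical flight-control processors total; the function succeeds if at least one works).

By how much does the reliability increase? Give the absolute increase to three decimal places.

0.068

R_before = 0.927
R_after = 1 − (1 − 0.927)^2 = 0.995
ΔR = 0.995 − 0.927 = 0.068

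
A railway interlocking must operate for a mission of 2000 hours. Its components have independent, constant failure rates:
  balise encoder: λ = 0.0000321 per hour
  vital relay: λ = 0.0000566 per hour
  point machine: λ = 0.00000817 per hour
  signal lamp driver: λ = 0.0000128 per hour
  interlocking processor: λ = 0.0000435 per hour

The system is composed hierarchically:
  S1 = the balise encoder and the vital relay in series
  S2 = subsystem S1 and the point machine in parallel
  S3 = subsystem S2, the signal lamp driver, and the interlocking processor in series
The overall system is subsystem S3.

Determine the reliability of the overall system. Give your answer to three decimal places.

R(balise encoder) = exp(−0.0000321 × 2000) = 0.93782
R(vital relay) = exp(−0.0000566 × 2000) = 0.89297
R(point machine) = exp(−0.00000817 × 2000) = 0.98379
R(signal lamp driver) = exp(−0.0000128 × 2000) = 0.97472
R(interlocking processor) = exp(−0.0000435 × 2000) = 0.91668
Series (balise encoder and vital relay): 0.93782 × 0.89297 = 0.83745
Parallel ([0.83745] and point machine): 1 − (1 − 0.83745)(1 − 0.98379) = 0.99737
Series ([0.99737], signal lamp driver, and interlocking processor): 0.99737 × 0.97472 × 0.91668 = 0.891

0.891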